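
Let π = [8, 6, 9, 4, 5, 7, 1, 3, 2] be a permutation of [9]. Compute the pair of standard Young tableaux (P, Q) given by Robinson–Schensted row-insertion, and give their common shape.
P = [1, 2, 7] / [3, 5] / [4, 9] / [6] / [8];  Q = [1, 3, 6] / [2, 5] / [4, 8] / [7] / [9];  common shape = (3, 2, 2, 1, 1)

Row-insert the values π_1, π_2, … into P one at a time, bumping the leftmost entry strictly greater than the inserted value down to the next row. The recording tableau Q records, in position (i, j), the step at which that cell was added to P.
  Insert 8 (step 1): P = [8];  Q = [1]
  Insert 6 (step 2): P = [6] / [8];  Q = [1] / [2]
  Insert 9 (step 3): P = [6, 9] / [8];  Q = [1, 3] / [2]
  Insert 4 (step 4): P = [4, 9] / [6] / [8];  Q = [1, 3] / [2] / [4]
  Insert 5 (step 5): P = [4, 5] / [6, 9] / [8];  Q = [1, 3] / [2, 5] / [4]
  Insert 7 (step 6): P = [4, 5, 7] / [6, 9] / [8];  Q = [1, 3, 6] / [2, 5] / [4]
  Insert 1 (step 7): P = [1, 5, 7] / [4, 9] / [6] / [8];  Q = [1, 3, 6] / [2, 5] / [4] / [7]
  Insert 3 (step 8): P = [1, 3, 7] / [4, 5] / [6, 9] / [8];  Q = [1, 3, 6] / [2, 5] / [4, 8] / [7]
  Insert 2 (step 9): P = [1, 2, 7] / [3, 5] / [4, 9] / [6] / [8];  Q = [1, 3, 6] / [2, 5] / [4, 8] / [7] / [9]
Final shape: (3, 2, 2, 1, 1).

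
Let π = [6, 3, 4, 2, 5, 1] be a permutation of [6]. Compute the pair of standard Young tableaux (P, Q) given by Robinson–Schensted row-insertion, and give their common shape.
P = [1, 4, 5] / [2] / [3] / [6];  Q = [1, 3, 5] / [2] / [4] / [6];  common shape = (3, 1, 1, 1)

Row-insert the values π_1, π_2, … into P one at a time, bumping the leftmost entry strictly greater than the inserted value down to the next row. The recording tableau Q records, in position (i, j), the step at which that cell was added to P.
  Insert 6 (step 1): P = [6];  Q = [1]
  Insert 3 (step 2): P = [3] / [6];  Q = [1] / [2]
  Insert 4 (step 3): P = [3, 4] / [6];  Q = [1, 3] / [2]
  Insert 2 (step 4): P = [2, 4] / [3] / [6];  Q = [1, 3] / [2] / [4]
  Insert 5 (step 5): P = [2, 4, 5] / [3] / [6];  Q = [1, 3, 5] / [2] / [4]
  Insert 1 (step 6): P = [1, 4, 5] / [2] / [3] / [6];  Q = [1, 3, 5] / [2] / [4] / [6]
Final shape: (3, 1, 1, 1).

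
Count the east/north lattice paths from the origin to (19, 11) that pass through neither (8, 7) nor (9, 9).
Number of paths = 43908735

Inclusion–exclusion. Total paths: C(30, 19) = 54627300. Through P₁: C(15, 8)·C(15, 11) = 8783775. Through P₂: C(18, 9)·C(12, 10) = 3208920. Since P₁ is strictly southwest of P₂, a monotone path through both must visit P₁ then P₂; paths through both = C(15, 8)·C(3, 1)·C(12, 10) = 1274130. Avoid both = 54627300 − 8783775 − 3208920 + 1274130 = 43908735.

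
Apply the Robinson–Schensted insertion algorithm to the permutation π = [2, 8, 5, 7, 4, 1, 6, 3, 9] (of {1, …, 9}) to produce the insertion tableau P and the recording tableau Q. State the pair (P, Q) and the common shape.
P = [1, 3, 6, 9] / [2, 4] / [5, 7] / [8];  Q = [1, 2, 4, 9] / [3, 7] / [5, 8] / [6];  common shape = (4, 2, 2, 1)

Row-insert the values π_1, π_2, … into P one at a time, bumping the leftmost entry strictly greater than the inserted value down to the next row. The recording tableau Q records, in position (i, j), the step at which that cell was added to P.
  Insert 2 (step 1): P = [2];  Q = [1]
  Insert 8 (step 2): P = [2, 8];  Q = [1, 2]
  Insert 5 (step 3): P = [2, 5] / [8];  Q = [1, 2] / [3]
  Insert 7 (step 4): P = [2, 5, 7] / [8];  Q = [1, 2, 4] / [3]
  Insert 4 (step 5): P = [2, 4, 7] / [5] / [8];  Q = [1, 2, 4] / [3] / [5]
  Insert 1 (step 6): P = [1, 4, 7] / [2] / [5] / [8];  Q = [1, 2, 4] / [3] / [5] / [6]
  Insert 6 (step 7): P = [1, 4, 6] / [2, 7] / [5] / [8];  Q = [1, 2, 4] / [3, 7] / [5] / [6]
  Insert 3 (step 8): P = [1, 3, 6] / [2, 4] / [5, 7] / [8];  Q = [1, 2, 4] / [3, 7] / [5, 8] / [6]
  Insert 9 (step 9): P = [1, 3, 6, 9] / [2, 4] / [5, 7] / [8];  Q = [1, 2, 4, 9] / [3, 7] / [5, 8] / [6]
Final shape: (4, 2, 2, 1).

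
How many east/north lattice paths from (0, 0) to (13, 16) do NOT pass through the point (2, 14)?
Number of paths = 67854555

Total paths from (0, 0) to (13, 16): C(29, 13) = 67863915. Paths through (2, 14): (paths (0, 0) → (2, 14)) × (paths (2, 14) → (13, 16)) = C(16, 2) · C(13, 11) = 120 · 78 = 9360. Avoidance count = 67863915 − 9360 = 67854555.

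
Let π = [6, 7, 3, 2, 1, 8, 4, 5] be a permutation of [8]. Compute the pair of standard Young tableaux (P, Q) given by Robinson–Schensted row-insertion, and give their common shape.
P = [1, 4, 5] / [2, 7, 8] / [3] / [6];  Q = [1, 2, 6] / [3, 7, 8] / [4] / [5];  common shape = (3, 3, 1, 1)

Row-insert the values π_1, π_2, … into P one at a time, bumping the leftmost entry strictly greater than the inserted value down to the next row. The recording tableau Q records, in position (i, j), the step at which that cell was added to P.
  Insert 6 (step 1): P = [6];  Q = [1]
  Insert 7 (step 2): P = [6, 7];  Q = [1, 2]
  Insert 3 (step 3): P = [3, 7] / [6];  Q = [1, 2] / [3]
  Insert 2 (step 4): P = [2, 7] / [3] / [6];  Q = [1, 2] / [3] / [4]
  Insert 1 (step 5): P = [1, 7] / [2] / [3] / [6];  Q = [1, 2] / [3] / [4] / [5]
  Insert 8 (step 6): P = [1, 7, 8] / [2] / [3] / [6];  Q = [1, 2, 6] / [3] / [4] / [5]
  Insert 4 (step 7): P = [1, 4, 8] / [2, 7] / [3] / [6];  Q = [1, 2, 6] / [3, 7] / [4] / [5]
  Insert 5 (step 8): P = [1, 4, 5] / [2, 7, 8] / [3] / [6];  Q = [1, 2, 6] / [3, 7, 8] / [4] / [5]
Final shape: (3, 3, 1, 1).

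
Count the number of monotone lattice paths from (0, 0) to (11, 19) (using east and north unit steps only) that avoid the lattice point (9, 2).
Number of paths = 54617895

Total paths from (0, 0) to (11, 19): C(30, 11) = 54627300. Paths through (9, 2): (paths (0, 0) → (9, 2)) × (paths (9, 2) → (11, 19)) = C(11, 9) · C(19, 2) = 55 · 171 = 9405. Avoidance count = 54627300 − 9405 = 54617895.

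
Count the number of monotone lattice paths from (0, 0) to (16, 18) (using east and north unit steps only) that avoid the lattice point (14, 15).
Number of paths = 1428373830

Total paths from (0, 0) to (16, 18): C(34, 16) = 2203961430. Paths through (14, 15): (paths (0, 0) → (14, 15)) × (paths (14, 15) → (16, 18)) = C(29, 14) · C(5, 2) = 77558760 · 10 = 775587600. Avoidance count = 2203961430 − 775587600 = 1428373830.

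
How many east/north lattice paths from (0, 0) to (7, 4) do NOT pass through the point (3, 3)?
Number of paths = 230

Total paths from (0, 0) to (7, 4): C(11, 7) = 330. Paths through (3, 3): (paths (0, 0) → (3, 3)) × (paths (3, 3) → (7, 4)) = C(6, 3) · C(5, 4) = 20 · 5 = 100. Avoidance count = 330 − 100 = 230.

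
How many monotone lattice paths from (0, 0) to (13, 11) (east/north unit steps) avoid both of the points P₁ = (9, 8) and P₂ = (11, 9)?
Number of paths = 1075114

Inclusion–exclusion. Total paths: C(24, 13) = 2496144. Through P₁: C(17, 9)·C(7, 4) = 850850. Through P₂: C(20, 11)·C(4, 2) = 1007760. Since P₁ is strictly southwest of P₂, a monotone path through both must visit P₁ then P₂; paths through both = C(17, 9)·C(3, 2)·C(4, 2) = 437580. Avoid both = 2496144 − 850850 − 1007760 + 437580 = 1075114.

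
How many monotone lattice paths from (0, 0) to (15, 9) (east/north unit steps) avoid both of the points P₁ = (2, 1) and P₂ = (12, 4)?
Number of paths = 643162

Inclusion–exclusion. Total paths: C(24, 15) = 1307504. Through P₁: C(3, 2)·C(21, 13) = 610470. Through P₂: C(16, 12)·C(8, 3) = 101920. Since P₁ is strictly southwest of P₂, a monotone path through both must visit P₁ then P₂; paths through both = C(3, 2)·C(13, 10)·C(8, 3) = 48048. Avoid both = 1307504 − 610470 − 101920 + 48048 = 643162.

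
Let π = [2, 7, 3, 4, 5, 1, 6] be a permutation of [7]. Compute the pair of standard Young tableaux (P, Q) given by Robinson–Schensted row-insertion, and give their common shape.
P = [1, 3, 4, 5, 6] / [2] / [7];  Q = [1, 2, 4, 5, 7] / [3] / [6];  common shape = (5, 1, 1)

Row-insert the values π_1, π_2, … into P one at a time, bumping the leftmost entry strictly greater than the inserted value down to the next row. The recording tableau Q records, in position (i, j), the step at which that cell was added to P.
  Insert 2 (step 1): P = [2];  Q = [1]
  Insert 7 (step 2): P = [2, 7];  Q = [1, 2]
  Insert 3 (step 3): P = [2, 3] / [7];  Q = [1, 2] / [3]
  Insert 4 (step 4): P = [2, 3, 4] / [7];  Q = [1, 2, 4] / [3]
  Insert 5 (step 5): P = [2, 3, 4, 5] / [7];  Q = [1, 2, 4, 5] / [3]
  Insert 1 (step 6): P = [1, 3, 4, 5] / [2] / [7];  Q = [1, 2, 4, 5] / [3] / [6]
  Insert 6 (step 7): P = [1, 3, 4, 5, 6] / [2] / [7];  Q = [1, 2, 4, 5, 7] / [3] / [6]
Final shape: (5, 1, 1).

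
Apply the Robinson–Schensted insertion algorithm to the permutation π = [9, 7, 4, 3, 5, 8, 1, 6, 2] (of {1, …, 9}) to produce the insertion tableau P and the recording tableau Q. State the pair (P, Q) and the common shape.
P = [1, 2, 6] / [3, 5] / [4, 8] / [7] / [9];  Q = [1, 5, 6] / [2, 8] / [3, 9] / [4] / [7];  common shape = (3, 2, 2, 1, 1)

Row-insert the values π_1, π_2, … into P one at a time, bumping the leftmost entry strictly greater than the inserted value down to the next row. The recording tableau Q records, in position (i, j), the step at which that cell was added to P.
  Insert 9 (step 1): P = [9];  Q = [1]
  Insert 7 (step 2): P = [7] / [9];  Q = [1] / [2]
  Insert 4 (step 3): P = [4] / [7] / [9];  Q = [1] / [2] / [3]
  Insert 3 (step 4): P = [3] / [4] / [7] / [9];  Q = [1] / [2] / [3] / [4]
  Insert 5 (step 5): P = [3, 5] / [4] / [7] / [9];  Q = [1, 5] / [2] / [3] / [4]
  Insert 8 (step 6): P = [3, 5, 8] / [4] / [7] / [9];  Q = [1, 5, 6] / [2] / [3] / [4]
  Insert 1 (step 7): P = [1, 5, 8] / [3] / [4] / [7] / [9];  Q = [1, 5, 6] / [2] / [3] / [4] / [7]
  Insert 6 (step 8): P = [1, 5, 6] / [3, 8] / [4] / [7] / [9];  Q = [1, 5, 6] / [2, 8] / [3] / [4] / [7]
  Insert 2 (step 9): P = [1, 2, 6] / [3, 5] / [4, 8] / [7] / [9];  Q = [1, 5, 6] / [2, 8] / [3, 9] / [4] / [7]
Final shape: (3, 2, 2, 1, 1).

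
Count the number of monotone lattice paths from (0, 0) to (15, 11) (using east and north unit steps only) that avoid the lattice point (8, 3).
Number of paths = 6664385

Total paths from (0, 0) to (15, 11): C(26, 15) = 7726160. Paths through (8, 3): (paths (0, 0) → (8, 3)) × (paths (8, 3) → (15, 11)) = C(11, 8) · C(15, 7) = 165 · 6435 = 1061775. Avoidance count = 7726160 − 1061775 = 6664385.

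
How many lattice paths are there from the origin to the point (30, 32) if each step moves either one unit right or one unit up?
Number of paths = 450883717216034179

A monotone lattice path from (0, 0) to (30, 32) consists of 30 east steps and 32 north steps in some order, so it is determined by which 30 of the 62 steps are east. The count is C(62, 30) = 450883717216034179.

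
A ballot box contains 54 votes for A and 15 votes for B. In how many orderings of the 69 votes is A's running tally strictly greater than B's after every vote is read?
Strict-lead orderings = 320409127397216

Total orderings of the 69 votes with 54 for A: C(69, 54) = 566877686933536. By the Bertrand ballot formula (Cycle Lemma / reflection principle), the number of orderings in which A is strictly ahead of B throughout is (p − q)/(p + q) · C(p + q, p) = (54 − 15)/(54 + 15) · 566877686933536 = 320409127397216.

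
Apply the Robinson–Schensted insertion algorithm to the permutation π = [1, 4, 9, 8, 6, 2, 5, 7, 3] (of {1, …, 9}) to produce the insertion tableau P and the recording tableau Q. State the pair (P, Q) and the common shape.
P = [1, 2, 3, 7] / [4, 5] / [6] / [8] / [9];  Q = [1, 2, 3, 8] / [4, 7] / [5] / [6] / [9];  common shape = (4, 2, 1, 1, 1)

Row-insert the values π_1, π_2, … into P one at a time, bumping the leftmost entry strictly greater than the inserted value down to the next row. The recording tableau Q records, in position (i, j), the step at which that cell was added to P.
  Insert 1 (step 1): P = [1];  Q = [1]
  Insert 4 (step 2): P = [1, 4];  Q = [1, 2]
  Insert 9 (step 3): P = [1, 4, 9];  Q = [1, 2, 3]
  Insert 8 (step 4): P = [1, 4, 8] / [9];  Q = [1, 2, 3] / [4]
  Insert 6 (step 5): P = [1, 4, 6] / [8] / [9];  Q = [1, 2, 3] / [4] / [5]
  Insert 2 (step 6): P = [1, 2, 6] / [4] / [8] / [9];  Q = [1, 2, 3] / [4] / [5] / [6]
  Insert 5 (step 7): P = [1, 2, 5] / [4, 6] / [8] / [9];  Q = [1, 2, 3] / [4, 7] / [5] / [6]
  Insert 7 (step 8): P = [1, 2, 5, 7] / [4, 6] / [8] / [9];  Q = [1, 2, 3, 8] / [4, 7] / [5] / [6]
  Insert 3 (step 9): P = [1, 2, 3, 7] / [4, 5] / [6] / [8] / [9];  Q = [1, 2, 3, 8] / [4, 7] / [5] / [6] / [9]
Final shape: (4, 2, 1, 1, 1).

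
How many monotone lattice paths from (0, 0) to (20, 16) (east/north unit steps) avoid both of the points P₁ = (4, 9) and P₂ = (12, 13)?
Number of paths = 6332932980

Inclusion–exclusion. Total paths: C(36, 20) = 7307872110. Through P₁: C(13, 4)·C(23, 16) = 175287255. Through P₂: C(25, 12)·C(11, 8) = 858049500. Since P₁ is strictly southwest of P₂, a monotone path through both must visit P₁ then P₂; paths through both = C(13, 4)·C(12, 8)·C(11, 8) = 58397625. Avoid both = 7307872110 − 175287255 − 858049500 + 58397625 = 6332932980.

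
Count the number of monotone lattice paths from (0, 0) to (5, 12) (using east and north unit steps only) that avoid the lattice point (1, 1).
Number of paths = 3458

Total paths from (0, 0) to (5, 12): C(17, 5) = 6188. Paths through (1, 1): (paths (0, 0) → (1, 1)) × (paths (1, 1) → (5, 12)) = C(2, 1) · C(15, 4) = 2 · 1365 = 2730. Avoidance count = 6188 − 2730 = 3458.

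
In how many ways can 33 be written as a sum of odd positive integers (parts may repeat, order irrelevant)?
p_odd(33) = 448

Enumerate partitions using only odd parts via the recurrence o(n, m) = o(n, m−2) + o(n−m, m) over odd m, starting from the largest odd part ≤ n. This gives p_odd(33) = 448. (Euler's theorem: equals the count of distinct-part partitions.)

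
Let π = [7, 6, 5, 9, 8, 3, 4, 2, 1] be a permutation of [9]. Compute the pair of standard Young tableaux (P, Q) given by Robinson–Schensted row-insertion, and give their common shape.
P = [1, 4] / [2, 8] / [3, 9] / [5] / [6] / [7];  Q = [1, 4] / [2, 5] / [3, 7] / [6] / [8] / [9];  common shape = (2, 2, 2, 1, 1, 1)

Row-insert the values π_1, π_2, … into P one at a time, bumping the leftmost entry strictly greater than the inserted value down to the next row. The recording tableau Q records, in position (i, j), the step at which that cell was added to P.
  Insert 7 (step 1): P = [7];  Q = [1]
  Insert 6 (step 2): P = [6] / [7];  Q = [1] / [2]
  Insert 5 (step 3): P = [5] / [6] / [7];  Q = [1] / [2] / [3]
  Insert 9 (step 4): P = [5, 9] / [6] / [7];  Q = [1, 4] / [2] / [3]
  Insert 8 (step 5): P = [5, 8] / [6, 9] / [7];  Q = [1, 4] / [2, 5] / [3]
  Insert 3 (step 6): P = [3, 8] / [5, 9] / [6] / [7];  Q = [1, 4] / [2, 5] / [3] / [6]
  Insert 4 (step 7): P = [3, 4] / [5, 8] / [6, 9] / [7];  Q = [1, 4] / [2, 5] / [3, 7] / [6]
  Insert 2 (step 8): P = [2, 4] / [3, 8] / [5, 9] / [6] / [7];  Q = [1, 4] / [2, 5] / [3, 7] / [6] / [8]
  Insert 1 (step 9): P = [1, 4] / [2, 8] / [3, 9] / [5] / [6] / [7];  Q = [1, 4] / [2, 5] / [3, 7] / [6] / [8] / [9]
Final shape: (2, 2, 2, 1, 1, 1).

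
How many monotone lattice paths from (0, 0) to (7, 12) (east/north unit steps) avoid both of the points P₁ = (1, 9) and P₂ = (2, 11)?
Number of paths = 49260

Inclusion–exclusion. Total paths: C(19, 7) = 50388. Through P₁: C(10, 1)·C(9, 6) = 840. Through P₂: C(13, 2)·C(6, 5) = 468. Since P₁ is strictly southwest of P₂, a monotone path through both must visit P₁ then P₂; paths through both = C(10, 1)·C(3, 1)·C(6, 5) = 180. Avoid both = 50388 − 840 − 468 + 180 = 49260.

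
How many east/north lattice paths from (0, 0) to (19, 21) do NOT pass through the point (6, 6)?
Number of paths = 96685852560

Total paths from (0, 0) to (19, 21): C(40, 19) = 131282408400. Paths through (6, 6): (paths (0, 0) → (6, 6)) × (paths (6, 6) → (19, 21)) = C(12, 6) · C(28, 13) = 924 · 37442160 = 34596555840. Avoidance count = 131282408400 − 34596555840 = 96685852560.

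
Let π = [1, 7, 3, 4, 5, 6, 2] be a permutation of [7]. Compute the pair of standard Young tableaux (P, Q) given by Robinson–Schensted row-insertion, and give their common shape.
P = [1, 2, 4, 5, 6] / [3] / [7];  Q = [1, 2, 4, 5, 6] / [3] / [7];  common shape = (5, 1, 1)

Row-insert the values π_1, π_2, … into P one at a time, bumping the leftmost entry strictly greater than the inserted value down to the next row. The recording tableau Q records, in position (i, j), the step at which that cell was added to P.
  Insert 1 (step 1): P = [1];  Q = [1]
  Insert 7 (step 2): P = [1, 7];  Q = [1, 2]
  Insert 3 (step 3): P = [1, 3] / [7];  Q = [1, 2] / [3]
  Insert 4 (step 4): P = [1, 3, 4] / [7];  Q = [1, 2, 4] / [3]
  Insert 5 (step 5): P = [1, 3, 4, 5] / [7];  Q = [1, 2, 4, 5] / [3]
  Insert 6 (step 6): P = [1, 3, 4, 5, 6] / [7];  Q = [1, 2, 4, 5, 6] / [3]
  Insert 2 (step 7): P = [1, 2, 4, 5, 6] / [3] / [7];  Q = [1, 2, 4, 5, 6] / [3] / [7]
Final shape: (5, 1, 1).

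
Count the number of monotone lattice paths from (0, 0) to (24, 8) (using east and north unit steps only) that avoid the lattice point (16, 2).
Number of paths = 10058841

Total paths from (0, 0) to (24, 8): C(32, 24) = 10518300. Paths through (16, 2): (paths (0, 0) → (16, 2)) × (paths (16, 2) → (24, 8)) = C(18, 16) · C(14, 8) = 153 · 3003 = 459459. Avoidance count = 10518300 − 459459 = 10058841.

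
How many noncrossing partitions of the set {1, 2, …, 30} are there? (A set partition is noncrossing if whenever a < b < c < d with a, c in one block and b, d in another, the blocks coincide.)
C_30 = 3814986502092304

These noncrossing partitions are counted by the Catalan number C_n = (1/(n + 1)) · C(2n, n). For n = 30: C_30 = (1/31) · C(60, 30) = 118264581564861424/31 = 3814986502092304.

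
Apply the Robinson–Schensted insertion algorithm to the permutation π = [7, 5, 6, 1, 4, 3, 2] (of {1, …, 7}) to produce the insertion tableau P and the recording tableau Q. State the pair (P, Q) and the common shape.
P = [1, 2] / [3, 6] / [4] / [5] / [7];  Q = [1, 3] / [2, 5] / [4] / [6] / [7];  common shape = (2, 2, 1, 1, 1)

Row-insert the values π_1, π_2, … into P one at a time, bumping the leftmost entry strictly greater than the inserted value down to the next row. The recording tableau Q records, in position (i, j), the step at which that cell was added to P.
  Insert 7 (step 1): P = [7];  Q = [1]
  Insert 5 (step 2): P = [5] / [7];  Q = [1] / [2]
  Insert 6 (step 3): P = [5, 6] / [7];  Q = [1, 3] / [2]
  Insert 1 (step 4): P = [1, 6] / [5] / [7];  Q = [1, 3] / [2] / [4]
  Insert 4 (step 5): P = [1, 4] / [5, 6] / [7];  Q = [1, 3] / [2, 5] / [4]
  Insert 3 (step 6): P = [1, 3] / [4, 6] / [5] / [7];  Q = [1, 3] / [2, 5] / [4] / [6]
  Insert 2 (step 7): P = [1, 2] / [3, 6] / [4] / [5] / [7];  Q = [1, 3] / [2, 5] / [4] / [6] / [7]
Final shape: (2, 2, 1, 1, 1).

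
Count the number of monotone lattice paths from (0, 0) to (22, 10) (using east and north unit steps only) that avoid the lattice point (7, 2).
Number of paths = 46860936

Total paths from (0, 0) to (22, 10): C(32, 22) = 64512240. Paths through (7, 2): (paths (0, 0) → (7, 2)) × (paths (7, 2) → (22, 10)) = C(9, 7) · C(23, 15) = 36 · 490314 = 17651304. Avoidance count = 64512240 − 17651304 = 46860936.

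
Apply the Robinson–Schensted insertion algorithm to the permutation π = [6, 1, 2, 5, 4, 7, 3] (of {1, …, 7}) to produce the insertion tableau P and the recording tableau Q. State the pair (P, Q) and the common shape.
P = [1, 2, 3, 7] / [4] / [5] / [6];  Q = [1, 3, 4, 6] / [2] / [5] / [7];  common shape = (4, 1, 1, 1)

Row-insert the values π_1, π_2, … into P one at a time, bumping the leftmost entry strictly greater than the inserted value down to the next row. The recording tableau Q records, in position (i, j), the step at which that cell was added to P.
  Insert 6 (step 1): P = [6];  Q = [1]
  Insert 1 (step 2): P = [1] / [6];  Q = [1] / [2]
  Insert 2 (step 3): P = [1, 2] / [6];  Q = [1, 3] / [2]
  Insert 5 (step 4): P = [1, 2, 5] / [6];  Q = [1, 3, 4] / [2]
  Insert 4 (step 5): P = [1, 2, 4] / [5] / [6];  Q = [1, 3, 4] / [2] / [5]
  Insert 7 (step 6): P = [1, 2, 4, 7] / [5] / [6];  Q = [1, 3, 4, 6] / [2] / [5]
  Insert 3 (step 7): P = [1, 2, 3, 7] / [4] / [5] / [6];  Q = [1, 3, 4, 6] / [2] / [5] / [7]
Final shape: (4, 1, 1, 1).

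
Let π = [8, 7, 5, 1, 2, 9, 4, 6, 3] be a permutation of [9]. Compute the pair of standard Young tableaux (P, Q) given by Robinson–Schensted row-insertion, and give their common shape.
P = [1, 2, 3, 6] / [4, 9] / [5] / [7] / [8];  Q = [1, 5, 6, 8] / [2, 7] / [3] / [4] / [9];  common shape = (4, 2, 1, 1, 1)

Row-insert the values π_1, π_2, … into P one at a time, bumping the leftmost entry strictly greater than the inserted value down to the next row. The recording tableau Q records, in position (i, j), the step at which that cell was added to P.
  Insert 8 (step 1): P = [8];  Q = [1]
  Insert 7 (step 2): P = [7] / [8];  Q = [1] / [2]
  Insert 5 (step 3): P = [5] / [7] / [8];  Q = [1] / [2] / [3]
  Insert 1 (step 4): P = [1] / [5] / [7] / [8];  Q = [1] / [2] / [3] / [4]
  Insert 2 (step 5): P = [1, 2] / [5] / [7] / [8];  Q = [1, 5] / [2] / [3] / [4]
  Insert 9 (step 6): P = [1, 2, 9] / [5] / [7] / [8];  Q = [1, 5, 6] / [2] / [3] / [4]
  Insert 4 (step 7): P = [1, 2, 4] / [5, 9] / [7] / [8];  Q = [1, 5, 6] / [2, 7] / [3] / [4]
  Insert 6 (step 8): P = [1, 2, 4, 6] / [5, 9] / [7] / [8];  Q = [1, 5, 6, 8] / [2, 7] / [3] / [4]
  Insert 3 (step 9): P = [1, 2, 3, 6] / [4, 9] / [5] / [7] / [8];  Q = [1, 5, 6, 8] / [2, 7] / [3] / [4] / [9]
Final shape: (4, 2, 1, 1, 1).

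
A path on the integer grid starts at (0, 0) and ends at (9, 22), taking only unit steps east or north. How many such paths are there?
Number of paths = 20160075

A monotone lattice path from (0, 0) to (9, 22) consists of 9 east steps and 22 north steps in some order, so it is determined by which 9 of the 31 steps are east. The count is C(31, 9) = 20160075.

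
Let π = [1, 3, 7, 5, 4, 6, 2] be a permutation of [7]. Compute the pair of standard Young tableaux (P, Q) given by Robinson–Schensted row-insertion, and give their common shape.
P = [1, 2, 4, 6] / [3] / [5] / [7];  Q = [1, 2, 3, 6] / [4] / [5] / [7];  common shape = (4, 1, 1, 1)

Row-insert the values π_1, π_2, … into P one at a time, bumping the leftmost entry strictly greater than the inserted value down to the next row. The recording tableau Q records, in position (i, j), the step at which that cell was added to P.
  Insert 1 (step 1): P = [1];  Q = [1]
  Insert 3 (step 2): P = [1, 3];  Q = [1, 2]
  Insert 7 (step 3): P = [1, 3, 7];  Q = [1, 2, 3]
  Insert 5 (step 4): P = [1, 3, 5] / [7];  Q = [1, 2, 3] / [4]
  Insert 4 (step 5): P = [1, 3, 4] / [5] / [7];  Q = [1, 2, 3] / [4] / [5]
  Insert 6 (step 6): P = [1, 3, 4, 6] / [5] / [7];  Q = [1, 2, 3, 6] / [4] / [5]
  Insert 2 (step 7): P = [1, 2, 4, 6] / [3] / [5] / [7];  Q = [1, 2, 3, 6] / [4] / [5] / [7]
Final shape: (4, 1, 1, 1).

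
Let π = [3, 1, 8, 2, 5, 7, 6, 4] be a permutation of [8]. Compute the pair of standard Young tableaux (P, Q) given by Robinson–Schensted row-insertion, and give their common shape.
P = [1, 2, 4, 6] / [3, 5] / [7] / [8];  Q = [1, 3, 5, 6] / [2, 4] / [7] / [8];  common shape = (4, 2, 1, 1)

Row-insert the values π_1, π_2, … into P one at a time, bumping the leftmost entry strictly greater than the inserted value down to the next row. The recording tableau Q records, in position (i, j), the step at which that cell was added to P.
  Insert 3 (step 1): P = [3];  Q = [1]
  Insert 1 (step 2): P = [1] / [3];  Q = [1] / [2]
  Insert 8 (step 3): P = [1, 8] / [3];  Q = [1, 3] / [2]
  Insert 2 (step 4): P = [1, 2] / [3, 8];  Q = [1, 3] / [2, 4]
  Insert 5 (step 5): P = [1, 2, 5] / [3, 8];  Q = [1, 3, 5] / [2, 4]
  Insert 7 (step 6): P = [1, 2, 5, 7] / [3, 8];  Q = [1, 3, 5, 6] / [2, 4]
  Insert 6 (step 7): P = [1, 2, 5, 6] / [3, 7] / [8];  Q = [1, 3, 5, 6] / [2, 4] / [7]
  Insert 4 (step 8): P = [1, 2, 4, 6] / [3, 5] / [7] / [8];  Q = [1, 3, 5, 6] / [2, 4] / [7] / [8]
Final shape: (4, 2, 1, 1).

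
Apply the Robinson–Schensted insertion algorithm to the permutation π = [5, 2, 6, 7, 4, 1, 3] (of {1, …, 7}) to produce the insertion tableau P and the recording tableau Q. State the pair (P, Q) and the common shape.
P = [1, 3, 7] / [2, 4] / [5, 6];  Q = [1, 3, 4] / [2, 5] / [6, 7];  common shape = (3, 2, 2)

Row-insert the values π_1, π_2, … into P one at a time, bumping the leftmost entry strictly greater than the inserted value down to the next row. The recording tableau Q records, in position (i, j), the step at which that cell was added to P.
  Insert 5 (step 1): P = [5];  Q = [1]
  Insert 2 (step 2): P = [2] / [5];  Q = [1] / [2]
  Insert 6 (step 3): P = [2, 6] / [5];  Q = [1, 3] / [2]
  Insert 7 (step 4): P = [2, 6, 7] / [5];  Q = [1, 3, 4] / [2]
  Insert 4 (step 5): P = [2, 4, 7] / [5, 6];  Q = [1, 3, 4] / [2, 5]
  Insert 1 (step 6): P = [1, 4, 7] / [2, 6] / [5];  Q = [1, 3, 4] / [2, 5] / [6]
  Insert 3 (step 7): P = [1, 3, 7] / [2, 4] / [5, 6];  Q = [1, 3, 4] / [2, 5] / [6, 7]
Final shape: (3, 2, 2).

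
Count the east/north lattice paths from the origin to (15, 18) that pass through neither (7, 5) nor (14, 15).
Number of paths = 627370464

Inclusion–exclusion. Total paths: C(33, 15) = 1037158320. Through P₁: C(12, 7)·C(21, 8) = 161164080. Through P₂: C(29, 14)·C(4, 1) = 310235040. Since P₁ is strictly southwest of P₂, a monotone path through both must visit P₁ then P₂; paths through both = C(12, 7)·C(17, 7)·C(4, 1) = 61611264. Avoid both = 1037158320 − 161164080 − 310235040 + 61611264 = 627370464.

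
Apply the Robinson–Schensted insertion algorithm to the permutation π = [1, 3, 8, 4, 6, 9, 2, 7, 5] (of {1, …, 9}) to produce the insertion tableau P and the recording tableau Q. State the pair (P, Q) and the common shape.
P = [1, 2, 4, 5, 7] / [3, 6] / [8, 9];  Q = [1, 2, 3, 5, 6] / [4, 8] / [7, 9];  common shape = (5, 2, 2)

Row-insert the values π_1, π_2, … into P one at a time, bumping the leftmost entry strictly greater than the inserted value down to the next row. The recording tableau Q records, in position (i, j), the step at which that cell was added to P.
  Insert 1 (step 1): P = [1];  Q = [1]
  Insert 3 (step 2): P = [1, 3];  Q = [1, 2]
  Insert 8 (step 3): P = [1, 3, 8];  Q = [1, 2, 3]
  Insert 4 (step 4): P = [1, 3, 4] / [8];  Q = [1, 2, 3] / [4]
  Insert 6 (step 5): P = [1, 3, 4, 6] / [8];  Q = [1, 2, 3, 5] / [4]
  Insert 9 (step 6): P = [1, 3, 4, 6, 9] / [8];  Q = [1, 2, 3, 5, 6] / [4]
  Insert 2 (step 7): P = [1, 2, 4, 6, 9] / [3] / [8];  Q = [1, 2, 3, 5, 6] / [4] / [7]
  Insert 7 (step 8): P = [1, 2, 4, 6, 7] / [3, 9] / [8];  Q = [1, 2, 3, 5, 6] / [4, 8] / [7]
  Insert 5 (step 9): P = [1, 2, 4, 5, 7] / [3, 6] / [8, 9];  Q = [1, 2, 3, 5, 6] / [4, 8] / [7, 9]
Final shape: (5, 2, 2).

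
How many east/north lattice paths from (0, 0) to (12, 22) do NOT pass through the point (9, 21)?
Number of paths = 491125440

Total paths from (0, 0) to (12, 22): C(34, 12) = 548354040. Paths through (9, 21): (paths (0, 0) → (9, 21)) × (paths (9, 21) → (12, 22)) = C(30, 9) · C(4, 3) = 14307150 · 4 = 57228600. Avoidance count = 548354040 − 57228600 = 491125440.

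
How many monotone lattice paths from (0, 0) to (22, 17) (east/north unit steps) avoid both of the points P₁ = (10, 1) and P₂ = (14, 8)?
Number of paths = 43001115105

Inclusion–exclusion. Total paths: C(39, 22) = 51021117810. Through P₁: C(11, 10)·C(28, 12) = 334639305. Through P₂: C(22, 14)·C(17, 8) = 7773608700. Since P₁ is strictly southwest of P₂, a monotone path through both must visit P₁ then P₂; paths through both = C(11, 10)·C(11, 4)·C(17, 8) = 88245300. Avoid both = 51021117810 − 334639305 − 7773608700 + 88245300 = 43001115105.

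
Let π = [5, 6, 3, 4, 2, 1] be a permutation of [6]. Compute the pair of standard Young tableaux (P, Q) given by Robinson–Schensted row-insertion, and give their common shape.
P = [1, 4] / [2, 6] / [3] / [5];  Q = [1, 2] / [3, 4] / [5] / [6];  common shape = (2, 2, 1, 1)

Row-insert the values π_1, π_2, … into P one at a time, bumping the leftmost entry strictly greater than the inserted value down to the next row. The recording tableau Q records, in position (i, j), the step at which that cell was added to P.
  Insert 5 (step 1): P = [5];  Q = [1]
  Insert 6 (step 2): P = [5, 6];  Q = [1, 2]
  Insert 3 (step 3): P = [3, 6] / [5];  Q = [1, 2] / [3]
  Insert 4 (step 4): P = [3, 4] / [5, 6];  Q = [1, 2] / [3, 4]
  Insert 2 (step 5): P = [2, 4] / [3, 6] / [5];  Q = [1, 2] / [3, 4] / [5]
  Insert 1 (step 6): P = [1, 4] / [2, 6] / [3] / [5];  Q = [1, 2] / [3, 4] / [5] / [6]
Final shape: (2, 2, 1, 1).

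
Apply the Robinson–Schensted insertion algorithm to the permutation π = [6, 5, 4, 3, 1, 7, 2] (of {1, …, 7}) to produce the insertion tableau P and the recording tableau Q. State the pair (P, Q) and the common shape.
P = [1, 2] / [3, 7] / [4] / [5] / [6];  Q = [1, 6] / [2, 7] / [3] / [4] / [5];  common shape = (2, 2, 1, 1, 1)

Row-insert the values π_1, π_2, … into P one at a time, bumping the leftmost entry strictly greater than the inserted value down to the next row. The recording tableau Q records, in position (i, j), the step at which that cell was added to P.
  Insert 6 (step 1): P = [6];  Q = [1]
  Insert 5 (step 2): P = [5] / [6];  Q = [1] / [2]
  Insert 4 (step 3): P = [4] / [5] / [6];  Q = [1] / [2] / [3]
  Insert 3 (step 4): P = [3] / [4] / [5] / [6];  Q = [1] / [2] / [3] / [4]
  Insert 1 (step 5): P = [1] / [3] / [4] / [5] / [6];  Q = [1] / [2] / [3] / [4] / [5]
  Insert 7 (step 6): P = [1, 7] / [3] / [4] / [5] / [6];  Q = [1, 6] / [2] / [3] / [4] / [5]
  Insert 2 (step 7): P = [1, 2] / [3, 7] / [4] / [5] / [6];  Q = [1, 6] / [2, 7] / [3] / [4] / [5]
Final shape: (2, 2, 1, 1, 1).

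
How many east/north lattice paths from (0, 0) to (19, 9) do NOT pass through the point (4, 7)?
Number of paths = 6862020

Total paths from (0, 0) to (19, 9): C(28, 19) = 6906900. Paths through (4, 7): (paths (0, 0) → (4, 7)) × (paths (4, 7) → (19, 9)) = C(11, 4) · C(17, 15) = 330 · 136 = 44880. Avoidance count = 6906900 − 44880 = 6862020.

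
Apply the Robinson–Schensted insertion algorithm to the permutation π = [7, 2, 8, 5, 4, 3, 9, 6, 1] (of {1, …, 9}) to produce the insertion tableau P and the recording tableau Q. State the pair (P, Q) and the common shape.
P = [1, 3, 6] / [2, 8, 9] / [4] / [5] / [7];  Q = [1, 3, 7] / [2, 4, 8] / [5] / [6] / [9];  common shape = (3, 3, 1, 1, 1)

Row-insert the values π_1, π_2, … into P one at a time, bumping the leftmost entry strictly greater than the inserted value down to the next row. The recording tableau Q records, in position (i, j), the step at which that cell was added to P.
  Insert 7 (step 1): P = [7];  Q = [1]
  Insert 2 (step 2): P = [2] / [7];  Q = [1] / [2]
  Insert 8 (step 3): P = [2, 8] / [7];  Q = [1, 3] / [2]
  Insert 5 (step 4): P = [2, 5] / [7, 8];  Q = [1, 3] / [2, 4]
  Insert 4 (step 5): P = [2, 4] / [5, 8] / [7];  Q = [1, 3] / [2, 4] / [5]
  Insert 3 (step 6): P = [2, 3] / [4, 8] / [5] / [7];  Q = [1, 3] / [2, 4] / [5] / [6]
  Insert 9 (step 7): P = [2, 3, 9] / [4, 8] / [5] / [7];  Q = [1, 3, 7] / [2, 4] / [5] / [6]
  Insert 6 (step 8): P = [2, 3, 6] / [4, 8, 9] / [5] / [7];  Q = [1, 3, 7] / [2, 4, 8] / [5] / [6]
  Insert 1 (step 9): P = [1, 3, 6] / [2, 8, 9] / [4] / [5] / [7];  Q = [1, 3, 7] / [2, 4, 8] / [5] / [6] / [9]
Final shape: (3, 3, 1, 1, 1).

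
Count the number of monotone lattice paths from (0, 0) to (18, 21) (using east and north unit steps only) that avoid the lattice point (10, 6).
Number of paths = 58432709478

Total paths from (0, 0) to (18, 21): C(39, 18) = 62359143990. Paths through (10, 6): (paths (0, 0) → (10, 6)) × (paths (10, 6) → (18, 21)) = C(16, 10) · C(23, 8) = 8008 · 490314 = 3926434512. Avoidance count = 62359143990 − 3926434512 = 58432709478.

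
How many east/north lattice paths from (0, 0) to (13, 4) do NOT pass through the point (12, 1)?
Number of paths = 2328

Total paths from (0, 0) to (13, 4): C(17, 13) = 2380. Paths through (12, 1): (paths (0, 0) → (12, 1)) × (paths (12, 1) → (13, 4)) = C(13, 12) · C(4, 1) = 13 · 4 = 52. Avoidance count = 2380 − 52 = 2328.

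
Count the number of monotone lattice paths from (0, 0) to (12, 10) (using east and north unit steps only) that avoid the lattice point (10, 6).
Number of paths = 526526

Total paths from (0, 0) to (12, 10): C(22, 12) = 646646. Paths through (10, 6): (paths (0, 0) → (10, 6)) × (paths (10, 6) → (12, 10)) = C(16, 10) · C(6, 2) = 8008 · 15 = 120120. Avoidance count = 646646 − 120120 = 526526.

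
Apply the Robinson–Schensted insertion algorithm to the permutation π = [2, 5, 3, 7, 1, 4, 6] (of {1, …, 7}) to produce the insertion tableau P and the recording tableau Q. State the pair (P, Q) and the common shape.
P = [1, 3, 4, 6] / [2, 7] / [5];  Q = [1, 2, 4, 7] / [3, 6] / [5];  common shape = (4, 2, 1)

Row-insert the values π_1, π_2, … into P one at a time, bumping the leftmost entry strictly greater than the inserted value down to the next row. The recording tableau Q records, in position (i, j), the step at which that cell was added to P.
  Insert 2 (step 1): P = [2];  Q = [1]
  Insert 5 (step 2): P = [2, 5];  Q = [1, 2]
  Insert 3 (step 3): P = [2, 3] / [5];  Q = [1, 2] / [3]
  Insert 7 (step 4): P = [2, 3, 7] / [5];  Q = [1, 2, 4] / [3]
  Insert 1 (step 5): P = [1, 3, 7] / [2] / [5];  Q = [1, 2, 4] / [3] / [5]
  Insert 4 (step 6): P = [1, 3, 4] / [2, 7] / [5];  Q = [1, 2, 4] / [3, 6] / [5]
  Insert 6 (step 7): P = [1, 3, 4, 6] / [2, 7] / [5];  Q = [1, 2, 4, 7] / [3, 6] / [5]
Final shape: (4, 2, 1).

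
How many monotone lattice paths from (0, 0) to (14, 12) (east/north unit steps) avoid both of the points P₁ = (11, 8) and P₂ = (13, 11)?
Number of paths = 3531682

Inclusion–exclusion. Total paths: C(26, 14) = 9657700. Through P₁: C(19, 11)·C(7, 3) = 2645370. Through P₂: C(24, 13)·C(2, 1) = 4992288. Since P₁ is strictly southwest of P₂, a monotone path through both must visit P₁ then P₂; paths through both = C(19, 11)·C(5, 2)·C(2, 1) = 1511640. Avoid both = 9657700 − 2645370 − 4992288 + 1511640 = 3531682.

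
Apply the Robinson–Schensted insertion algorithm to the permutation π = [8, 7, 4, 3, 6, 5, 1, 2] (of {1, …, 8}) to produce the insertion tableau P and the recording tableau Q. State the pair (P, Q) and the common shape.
P = [1, 2] / [3, 5] / [4, 6] / [7] / [8];  Q = [1, 5] / [2, 6] / [3, 8] / [4] / [7];  common shape = (2, 2, 2, 1, 1)

Row-insert the values π_1, π_2, … into P one at a time, bumping the leftmost entry strictly greater than the inserted value down to the next row. The recording tableau Q records, in position (i, j), the step at which that cell was added to P.
  Insert 8 (step 1): P = [8];  Q = [1]
  Insert 7 (step 2): P = [7] / [8];  Q = [1] / [2]
  Insert 4 (step 3): P = [4] / [7] / [8];  Q = [1] / [2] / [3]
  Insert 3 (step 4): P = [3] / [4] / [7] / [8];  Q = [1] / [2] / [3] / [4]
  Insert 6 (step 5): P = [3, 6] / [4] / [7] / [8];  Q = [1, 5] / [2] / [3] / [4]
  Insert 5 (step 6): P = [3, 5] / [4, 6] / [7] / [8];  Q = [1, 5] / [2, 6] / [3] / [4]
  Insert 1 (step 7): P = [1, 5] / [3, 6] / [4] / [7] / [8];  Q = [1, 5] / [2, 6] / [3] / [4] / [7]
  Insert 2 (step 8): P = [1, 2] / [3, 5] / [4, 6] / [7] / [8];  Q = [1, 5] / [2, 6] / [3, 8] / [4] / [7]
Final shape: (2, 2, 2, 1, 1).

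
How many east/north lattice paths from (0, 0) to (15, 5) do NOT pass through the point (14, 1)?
Number of paths = 15429

Total paths from (0, 0) to (15, 5): C(20, 15) = 15504. Paths through (14, 1): (paths (0, 0) → (14, 1)) × (paths (14, 1) → (15, 5)) = C(15, 14) · C(5, 1) = 15 · 5 = 75. Avoidance count = 15504 − 75 = 15429.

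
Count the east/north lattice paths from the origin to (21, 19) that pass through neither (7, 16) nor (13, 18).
Number of paths = 129321203529

Inclusion–exclusion. Total paths: C(40, 21) = 131282408400. Through P₁: C(23, 7)·C(17, 14) = 166706760. Through P₂: C(31, 13)·C(9, 8) = 1856277675. Since P₁ is strictly southwest of P₂, a monotone path through both must visit P₁ then P₂; paths through both = C(23, 7)·C(8, 6)·C(9, 8) = 61779564. Avoid both = 131282408400 − 166706760 − 1856277675 + 61779564 = 129321203529.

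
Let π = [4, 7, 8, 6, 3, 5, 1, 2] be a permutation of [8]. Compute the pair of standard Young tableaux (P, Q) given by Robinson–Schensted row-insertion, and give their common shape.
P = [1, 2, 8] / [3, 5] / [4, 6] / [7];  Q = [1, 2, 3] / [4, 6] / [5, 8] / [7];  common shape = (3, 2, 2, 1)

Row-insert the values π_1, π_2, … into P one at a time, bumping the leftmost entry strictly greater than the inserted value down to the next row. The recording tableau Q records, in position (i, j), the step at which that cell was added to P.
  Insert 4 (step 1): P = [4];  Q = [1]
  Insert 7 (step 2): P = [4, 7];  Q = [1, 2]
  Insert 8 (step 3): P = [4, 7, 8];  Q = [1, 2, 3]
  Insert 6 (step 4): P = [4, 6, 8] / [7];  Q = [1, 2, 3] / [4]
  Insert 3 (step 5): P = [3, 6, 8] / [4] / [7];  Q = [1, 2, 3] / [4] / [5]
  Insert 5 (step 6): P = [3, 5, 8] / [4, 6] / [7];  Q = [1, 2, 3] / [4, 6] / [5]
  Insert 1 (step 7): P = [1, 5, 8] / [3, 6] / [4] / [7];  Q = [1, 2, 3] / [4, 6] / [5] / [7]
  Insert 2 (step 8): P = [1, 2, 8] / [3, 5] / [4, 6] / [7];  Q = [1, 2, 3] / [4, 6] / [5, 8] / [7]
Final shape: (3, 2, 2, 1).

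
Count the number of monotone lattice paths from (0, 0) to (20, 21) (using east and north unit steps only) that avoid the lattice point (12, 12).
Number of paths = 203390904860

Total paths from (0, 0) to (20, 21): C(41, 20) = 269128937220. Paths through (12, 12): (paths (0, 0) → (12, 12)) × (paths (12, 12) → (20, 21)) = C(24, 12) · C(17, 8) = 2704156 · 24310 = 65738032360. Avoidance count = 269128937220 − 65738032360 = 203390904860.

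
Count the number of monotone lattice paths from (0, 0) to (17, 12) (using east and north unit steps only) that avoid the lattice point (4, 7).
Number of paths = 49068495

Total paths from (0, 0) to (17, 12): C(29, 17) = 51895935. Paths through (4, 7): (paths (0, 0) → (4, 7)) × (paths (4, 7) → (17, 12)) = C(11, 4) · C(18, 13) = 330 · 8568 = 2827440. Avoidance count = 51895935 − 2827440 = 49068495.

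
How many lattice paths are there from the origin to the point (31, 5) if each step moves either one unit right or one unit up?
Number of paths = 376992

A monotone lattice path from (0, 0) to (31, 5) consists of 31 east steps and 5 north steps in some order, so it is determined by which 31 of the 36 steps are east. The count is C(36, 31) = 376992.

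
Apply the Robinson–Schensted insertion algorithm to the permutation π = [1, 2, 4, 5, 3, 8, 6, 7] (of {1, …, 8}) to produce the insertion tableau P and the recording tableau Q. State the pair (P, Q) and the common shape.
P = [1, 2, 3, 5, 6, 7] / [4, 8];  Q = [1, 2, 3, 4, 6, 8] / [5, 7];  common shape = (6, 2)

Row-insert the values π_1, π_2, … into P one at a time, bumping the leftmost entry strictly greater than the inserted value down to the next row. The recording tableau Q records, in position (i, j), the step at which that cell was added to P.
  Insert 1 (step 1): P = [1];  Q = [1]
  Insert 2 (step 2): P = [1, 2];  Q = [1, 2]
  Insert 4 (step 3): P = [1, 2, 4];  Q = [1, 2, 3]
  Insert 5 (step 4): P = [1, 2, 4, 5];  Q = [1, 2, 3, 4]
  Insert 3 (step 5): P = [1, 2, 3, 5] / [4];  Q = [1, 2, 3, 4] / [5]
  Insert 8 (step 6): P = [1, 2, 3, 5, 8] / [4];  Q = [1, 2, 3, 4, 6] / [5]
  Insert 6 (step 7): P = [1, 2, 3, 5, 6] / [4, 8];  Q = [1, 2, 3, 4, 6] / [5, 7]
  Insert 7 (step 8): P = [1, 2, 3, 5, 6, 7] / [4, 8];  Q = [1, 2, 3, 4, 6, 8] / [5, 7]
Final shape: (6, 2).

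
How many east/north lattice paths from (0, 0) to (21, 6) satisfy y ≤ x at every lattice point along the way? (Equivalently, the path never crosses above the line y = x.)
Number of paths = 215280

By the reflection principle (André's argument), the number of monotone paths to (21, 6) with n ≤ m that never go above y = x is C(27, 21) − C(27, 22) = 296010 − 80730 = 215280.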